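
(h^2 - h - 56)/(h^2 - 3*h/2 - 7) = 2*(-h^2 + h + 56)/(-2*h^2 + 3*h + 14)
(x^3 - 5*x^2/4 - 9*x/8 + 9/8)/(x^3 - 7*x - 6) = (x^2 - 9*x/4 + 9/8)/(x^2 - x - 6)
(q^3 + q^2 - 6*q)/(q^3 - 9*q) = (q - 2)/(q - 3)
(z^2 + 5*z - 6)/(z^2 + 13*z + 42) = (z - 1)/(z + 7)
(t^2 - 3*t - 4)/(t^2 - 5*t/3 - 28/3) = 3*(t + 1)/(3*t + 7)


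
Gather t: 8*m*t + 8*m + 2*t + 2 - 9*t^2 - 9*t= 8*m - 9*t^2 + t*(8*m - 7) + 2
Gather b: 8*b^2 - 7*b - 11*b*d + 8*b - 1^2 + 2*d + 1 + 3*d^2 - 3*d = 8*b^2 + b*(1 - 11*d) + 3*d^2 - d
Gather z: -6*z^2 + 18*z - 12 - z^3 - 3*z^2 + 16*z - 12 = -z^3 - 9*z^2 + 34*z - 24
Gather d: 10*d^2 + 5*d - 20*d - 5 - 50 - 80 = 10*d^2 - 15*d - 135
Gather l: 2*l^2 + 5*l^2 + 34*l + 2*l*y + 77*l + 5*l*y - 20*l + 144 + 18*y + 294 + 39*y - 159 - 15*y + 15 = 7*l^2 + l*(7*y + 91) + 42*y + 294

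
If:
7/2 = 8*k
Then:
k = 7/16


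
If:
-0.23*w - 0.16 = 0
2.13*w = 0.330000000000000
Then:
No Solution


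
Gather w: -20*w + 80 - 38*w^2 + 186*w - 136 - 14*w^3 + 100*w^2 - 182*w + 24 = -14*w^3 + 62*w^2 - 16*w - 32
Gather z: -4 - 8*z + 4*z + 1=-4*z - 3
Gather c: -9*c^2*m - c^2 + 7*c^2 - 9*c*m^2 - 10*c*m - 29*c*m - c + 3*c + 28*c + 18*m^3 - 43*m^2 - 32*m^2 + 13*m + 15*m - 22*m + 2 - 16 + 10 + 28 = c^2*(6 - 9*m) + c*(-9*m^2 - 39*m + 30) + 18*m^3 - 75*m^2 + 6*m + 24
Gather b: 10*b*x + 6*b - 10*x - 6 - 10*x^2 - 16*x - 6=b*(10*x + 6) - 10*x^2 - 26*x - 12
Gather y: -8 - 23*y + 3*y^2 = 3*y^2 - 23*y - 8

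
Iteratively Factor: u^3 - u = (u - 1)*(u^2 + u) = u*(u - 1)*(u + 1)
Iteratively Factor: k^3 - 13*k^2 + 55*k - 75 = (k - 5)*(k^2 - 8*k + 15) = (k - 5)*(k - 3)*(k - 5)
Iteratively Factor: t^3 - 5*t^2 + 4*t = (t - 4)*(t^2 - t) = t*(t - 4)*(t - 1)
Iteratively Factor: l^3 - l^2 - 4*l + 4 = (l - 1)*(l^2 - 4) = (l - 1)*(l + 2)*(l - 2)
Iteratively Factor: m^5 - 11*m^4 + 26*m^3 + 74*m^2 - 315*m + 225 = (m + 3)*(m^4 - 14*m^3 + 68*m^2 - 130*m + 75) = (m - 3)*(m + 3)*(m^3 - 11*m^2 + 35*m - 25) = (m - 3)*(m - 1)*(m + 3)*(m^2 - 10*m + 25) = (m - 5)*(m - 3)*(m - 1)*(m + 3)*(m - 5)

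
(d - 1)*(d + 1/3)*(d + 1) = d^3 + d^2/3 - d - 1/3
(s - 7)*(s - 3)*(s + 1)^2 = s^4 - 8*s^3 + 2*s^2 + 32*s + 21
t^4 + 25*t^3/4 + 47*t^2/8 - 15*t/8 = t*(t - 1/4)*(t + 3/2)*(t + 5)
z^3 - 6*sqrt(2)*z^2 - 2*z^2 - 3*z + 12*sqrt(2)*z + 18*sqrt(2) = (z - 3)*(z + 1)*(z - 6*sqrt(2))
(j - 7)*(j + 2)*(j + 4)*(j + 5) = j^4 + 4*j^3 - 39*j^2 - 226*j - 280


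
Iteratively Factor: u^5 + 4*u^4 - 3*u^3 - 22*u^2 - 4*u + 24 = (u + 2)*(u^4 + 2*u^3 - 7*u^2 - 8*u + 12) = (u - 1)*(u + 2)*(u^3 + 3*u^2 - 4*u - 12) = (u - 2)*(u - 1)*(u + 2)*(u^2 + 5*u + 6) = (u - 2)*(u - 1)*(u + 2)^2*(u + 3)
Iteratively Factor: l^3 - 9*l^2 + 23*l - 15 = (l - 1)*(l^2 - 8*l + 15) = (l - 3)*(l - 1)*(l - 5)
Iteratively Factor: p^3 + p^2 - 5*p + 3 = (p - 1)*(p^2 + 2*p - 3) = (p - 1)*(p + 3)*(p - 1)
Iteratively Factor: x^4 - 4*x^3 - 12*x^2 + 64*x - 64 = (x - 2)*(x^3 - 2*x^2 - 16*x + 32) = (x - 2)*(x + 4)*(x^2 - 6*x + 8) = (x - 2)^2*(x + 4)*(x - 4)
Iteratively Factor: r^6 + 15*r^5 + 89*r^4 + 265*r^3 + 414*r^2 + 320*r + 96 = (r + 2)*(r^5 + 13*r^4 + 63*r^3 + 139*r^2 + 136*r + 48) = (r + 1)*(r + 2)*(r^4 + 12*r^3 + 51*r^2 + 88*r + 48) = (r + 1)*(r + 2)*(r + 3)*(r^3 + 9*r^2 + 24*r + 16) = (r + 1)*(r + 2)*(r + 3)*(r + 4)*(r^2 + 5*r + 4) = (r + 1)*(r + 2)*(r + 3)*(r + 4)^2*(r + 1)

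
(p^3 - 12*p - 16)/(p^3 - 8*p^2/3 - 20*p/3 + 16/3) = 3*(p + 2)/(3*p - 2)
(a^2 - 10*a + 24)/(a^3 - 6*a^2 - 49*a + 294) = (a - 4)/(a^2 - 49)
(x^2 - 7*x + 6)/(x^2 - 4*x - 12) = (x - 1)/(x + 2)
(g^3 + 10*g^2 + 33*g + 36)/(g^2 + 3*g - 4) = (g^2 + 6*g + 9)/(g - 1)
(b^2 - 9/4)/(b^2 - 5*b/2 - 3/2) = (9 - 4*b^2)/(2*(-2*b^2 + 5*b + 3))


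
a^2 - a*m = a*(a - m)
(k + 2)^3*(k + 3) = k^4 + 9*k^3 + 30*k^2 + 44*k + 24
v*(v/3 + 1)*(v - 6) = v^3/3 - v^2 - 6*v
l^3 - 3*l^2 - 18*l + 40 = (l - 5)*(l - 2)*(l + 4)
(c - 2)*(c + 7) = c^2 + 5*c - 14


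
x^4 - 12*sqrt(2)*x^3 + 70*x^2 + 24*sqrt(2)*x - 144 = (x - 6*sqrt(2))^2*(x - sqrt(2))*(x + sqrt(2))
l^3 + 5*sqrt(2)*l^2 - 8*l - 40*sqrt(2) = (l - 2*sqrt(2))*(l + 2*sqrt(2))*(l + 5*sqrt(2))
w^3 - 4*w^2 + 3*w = w*(w - 3)*(w - 1)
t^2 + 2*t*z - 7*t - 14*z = (t - 7)*(t + 2*z)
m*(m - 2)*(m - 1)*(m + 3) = m^4 - 7*m^2 + 6*m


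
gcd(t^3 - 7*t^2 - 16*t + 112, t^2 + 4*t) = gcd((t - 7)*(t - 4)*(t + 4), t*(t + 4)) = t + 4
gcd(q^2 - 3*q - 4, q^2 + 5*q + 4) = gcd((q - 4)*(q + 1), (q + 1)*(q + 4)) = q + 1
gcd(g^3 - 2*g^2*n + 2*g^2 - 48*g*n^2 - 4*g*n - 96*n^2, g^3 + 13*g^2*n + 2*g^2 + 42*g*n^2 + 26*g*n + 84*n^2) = g^2 + 6*g*n + 2*g + 12*n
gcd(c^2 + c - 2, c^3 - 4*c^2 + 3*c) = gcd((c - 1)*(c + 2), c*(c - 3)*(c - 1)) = c - 1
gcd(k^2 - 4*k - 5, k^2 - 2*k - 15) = k - 5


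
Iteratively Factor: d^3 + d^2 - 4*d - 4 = (d + 1)*(d^2 - 4) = (d + 1)*(d + 2)*(d - 2)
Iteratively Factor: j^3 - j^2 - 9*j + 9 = (j + 3)*(j^2 - 4*j + 3) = (j - 3)*(j + 3)*(j - 1)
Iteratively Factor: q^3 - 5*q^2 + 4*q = (q - 4)*(q^2 - q) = (q - 4)*(q - 1)*(q)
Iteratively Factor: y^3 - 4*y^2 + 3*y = (y - 3)*(y^2 - y) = y*(y - 3)*(y - 1)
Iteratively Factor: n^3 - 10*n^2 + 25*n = (n - 5)*(n^2 - 5*n) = n*(n - 5)*(n - 5)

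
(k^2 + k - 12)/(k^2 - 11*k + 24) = (k + 4)/(k - 8)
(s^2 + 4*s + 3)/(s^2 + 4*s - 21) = (s^2 + 4*s + 3)/(s^2 + 4*s - 21)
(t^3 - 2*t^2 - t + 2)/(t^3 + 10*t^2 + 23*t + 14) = (t^2 - 3*t + 2)/(t^2 + 9*t + 14)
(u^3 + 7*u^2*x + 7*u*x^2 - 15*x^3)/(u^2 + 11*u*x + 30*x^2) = (u^2 + 2*u*x - 3*x^2)/(u + 6*x)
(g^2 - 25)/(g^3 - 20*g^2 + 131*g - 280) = (g + 5)/(g^2 - 15*g + 56)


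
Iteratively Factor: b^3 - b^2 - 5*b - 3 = (b + 1)*(b^2 - 2*b - 3) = (b + 1)^2*(b - 3)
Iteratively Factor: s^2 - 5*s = (s - 5)*(s)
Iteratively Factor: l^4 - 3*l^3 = (l)*(l^3 - 3*l^2) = l^2*(l^2 - 3*l) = l^2*(l - 3)*(l)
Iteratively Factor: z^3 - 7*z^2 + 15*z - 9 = (z - 1)*(z^2 - 6*z + 9) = (z - 3)*(z - 1)*(z - 3)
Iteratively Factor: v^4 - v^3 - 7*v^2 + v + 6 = (v - 1)*(v^3 - 7*v - 6) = (v - 3)*(v - 1)*(v^2 + 3*v + 2) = (v - 3)*(v - 1)*(v + 1)*(v + 2)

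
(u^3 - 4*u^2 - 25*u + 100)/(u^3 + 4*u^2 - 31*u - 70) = (u^2 + u - 20)/(u^2 + 9*u + 14)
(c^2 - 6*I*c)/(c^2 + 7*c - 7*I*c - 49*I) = c*(c - 6*I)/(c^2 + 7*c*(1 - I) - 49*I)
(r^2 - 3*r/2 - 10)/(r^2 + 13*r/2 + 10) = (r - 4)/(r + 4)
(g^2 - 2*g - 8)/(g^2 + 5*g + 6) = (g - 4)/(g + 3)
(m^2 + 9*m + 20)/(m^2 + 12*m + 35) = (m + 4)/(m + 7)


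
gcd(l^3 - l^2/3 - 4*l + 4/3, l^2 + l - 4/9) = l - 1/3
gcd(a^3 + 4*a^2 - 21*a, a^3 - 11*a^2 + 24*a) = a^2 - 3*a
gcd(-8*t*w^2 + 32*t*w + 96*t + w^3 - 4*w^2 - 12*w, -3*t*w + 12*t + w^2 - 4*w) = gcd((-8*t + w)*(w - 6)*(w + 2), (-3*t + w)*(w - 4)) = 1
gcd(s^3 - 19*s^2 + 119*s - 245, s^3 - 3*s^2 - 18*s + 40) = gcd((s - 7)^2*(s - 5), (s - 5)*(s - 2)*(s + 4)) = s - 5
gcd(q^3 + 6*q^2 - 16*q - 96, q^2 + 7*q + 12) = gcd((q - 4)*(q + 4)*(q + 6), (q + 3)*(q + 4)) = q + 4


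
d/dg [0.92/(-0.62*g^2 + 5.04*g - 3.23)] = (1.1408*g - 4.6368)/(0.62*g^2 - 5.04*g + 3.23)^2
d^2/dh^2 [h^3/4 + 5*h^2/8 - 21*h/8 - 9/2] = 3*h/2 + 5/4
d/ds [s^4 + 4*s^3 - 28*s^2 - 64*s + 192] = 4*s^3 + 12*s^2 - 56*s - 64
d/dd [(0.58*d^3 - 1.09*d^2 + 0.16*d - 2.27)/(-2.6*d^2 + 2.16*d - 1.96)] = (-1.508*d^4 + 2.5056*d^3 - 5.3488*d^2 - 7.5312*d + 4.5896)/(6.76*d^4 - 11.232*d^3 + 14.8576*d^2 - 8.4672*d + 3.8416)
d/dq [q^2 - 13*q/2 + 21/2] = 2*q - 13/2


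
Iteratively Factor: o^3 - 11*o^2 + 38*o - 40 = (o - 5)*(o^2 - 6*o + 8) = (o - 5)*(o - 4)*(o - 2)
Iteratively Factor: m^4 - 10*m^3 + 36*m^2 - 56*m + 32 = (m - 2)*(m^3 - 8*m^2 + 20*m - 16) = (m - 2)^2*(m^2 - 6*m + 8) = (m - 2)^3*(m - 4)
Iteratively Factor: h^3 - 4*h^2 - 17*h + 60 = (h - 3)*(h^2 - h - 20) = (h - 5)*(h - 3)*(h + 4)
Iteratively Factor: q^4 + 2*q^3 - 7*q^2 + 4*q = (q)*(q^3 + 2*q^2 - 7*q + 4) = q*(q + 4)*(q^2 - 2*q + 1) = q*(q - 1)*(q + 4)*(q - 1)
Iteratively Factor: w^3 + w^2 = (w)*(w^2 + w) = w*(w + 1)*(w)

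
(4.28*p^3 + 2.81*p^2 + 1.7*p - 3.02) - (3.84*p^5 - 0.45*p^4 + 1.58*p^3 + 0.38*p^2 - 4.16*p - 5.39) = -3.84*p^5 + 0.45*p^4 + 2.7*p^3 + 2.43*p^2 + 5.86*p + 2.37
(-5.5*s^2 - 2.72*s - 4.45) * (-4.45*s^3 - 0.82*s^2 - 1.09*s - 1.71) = 24.475*s^5 + 16.614*s^4 + 28.0279*s^3 + 16.0188*s^2 + 9.5017*s + 7.6095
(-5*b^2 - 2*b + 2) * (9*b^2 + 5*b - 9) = -45*b^4 - 43*b^3 + 53*b^2 + 28*b - 18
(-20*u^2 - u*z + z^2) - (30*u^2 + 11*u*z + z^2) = -50*u^2 - 12*u*z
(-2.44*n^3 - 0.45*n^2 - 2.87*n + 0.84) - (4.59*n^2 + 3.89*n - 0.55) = -2.44*n^3 - 5.04*n^2 - 6.76*n + 1.39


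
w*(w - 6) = w^2 - 6*w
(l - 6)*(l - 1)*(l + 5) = l^3 - 2*l^2 - 29*l + 30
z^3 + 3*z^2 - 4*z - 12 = (z - 2)*(z + 2)*(z + 3)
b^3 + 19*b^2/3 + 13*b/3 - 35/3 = (b - 1)*(b + 7/3)*(b + 5)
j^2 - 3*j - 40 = (j - 8)*(j + 5)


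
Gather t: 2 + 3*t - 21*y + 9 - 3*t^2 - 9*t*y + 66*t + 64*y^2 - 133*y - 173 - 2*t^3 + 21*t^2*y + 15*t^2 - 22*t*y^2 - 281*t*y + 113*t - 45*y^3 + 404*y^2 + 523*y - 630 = -2*t^3 + t^2*(21*y + 12) + t*(-22*y^2 - 290*y + 182) - 45*y^3 + 468*y^2 + 369*y - 792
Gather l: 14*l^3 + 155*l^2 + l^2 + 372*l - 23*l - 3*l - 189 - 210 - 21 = 14*l^3 + 156*l^2 + 346*l - 420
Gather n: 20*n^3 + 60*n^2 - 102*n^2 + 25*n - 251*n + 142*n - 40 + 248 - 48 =20*n^3 - 42*n^2 - 84*n + 160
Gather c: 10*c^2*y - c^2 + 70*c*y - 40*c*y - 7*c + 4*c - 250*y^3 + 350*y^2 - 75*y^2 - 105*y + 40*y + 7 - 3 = c^2*(10*y - 1) + c*(30*y - 3) - 250*y^3 + 275*y^2 - 65*y + 4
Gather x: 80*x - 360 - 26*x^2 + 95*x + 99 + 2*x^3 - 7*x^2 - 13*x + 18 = 2*x^3 - 33*x^2 + 162*x - 243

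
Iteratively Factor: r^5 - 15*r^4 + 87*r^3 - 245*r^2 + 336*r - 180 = (r - 3)*(r^4 - 12*r^3 + 51*r^2 - 92*r + 60) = (r - 3)^2*(r^3 - 9*r^2 + 24*r - 20) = (r - 5)*(r - 3)^2*(r^2 - 4*r + 4) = (r - 5)*(r - 3)^2*(r - 2)*(r - 2)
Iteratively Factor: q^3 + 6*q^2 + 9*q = (q + 3)*(q^2 + 3*q) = q*(q + 3)*(q + 3)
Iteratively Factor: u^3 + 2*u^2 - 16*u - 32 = (u - 4)*(u^2 + 6*u + 8) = (u - 4)*(u + 4)*(u + 2)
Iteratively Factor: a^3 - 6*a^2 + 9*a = (a - 3)*(a^2 - 3*a) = a*(a - 3)*(a - 3)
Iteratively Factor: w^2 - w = (w - 1)*(w)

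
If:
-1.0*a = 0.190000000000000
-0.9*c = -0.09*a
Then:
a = -0.19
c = -0.02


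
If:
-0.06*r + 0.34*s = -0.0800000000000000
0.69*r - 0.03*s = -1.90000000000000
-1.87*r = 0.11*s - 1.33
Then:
No Solution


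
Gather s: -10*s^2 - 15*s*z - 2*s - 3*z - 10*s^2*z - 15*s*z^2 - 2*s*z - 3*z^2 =s^2*(-10*z - 10) + s*(-15*z^2 - 17*z - 2) - 3*z^2 - 3*z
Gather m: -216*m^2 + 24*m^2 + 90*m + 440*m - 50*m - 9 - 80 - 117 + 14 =-192*m^2 + 480*m - 192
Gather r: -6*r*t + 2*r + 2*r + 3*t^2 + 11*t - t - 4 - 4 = r*(4 - 6*t) + 3*t^2 + 10*t - 8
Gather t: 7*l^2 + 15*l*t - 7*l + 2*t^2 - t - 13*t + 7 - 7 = 7*l^2 - 7*l + 2*t^2 + t*(15*l - 14)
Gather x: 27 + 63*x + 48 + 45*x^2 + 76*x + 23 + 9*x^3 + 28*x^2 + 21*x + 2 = 9*x^3 + 73*x^2 + 160*x + 100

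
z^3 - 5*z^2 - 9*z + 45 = (z - 5)*(z - 3)*(z + 3)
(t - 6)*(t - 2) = t^2 - 8*t + 12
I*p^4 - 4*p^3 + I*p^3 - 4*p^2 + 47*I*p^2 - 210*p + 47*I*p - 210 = (p - 7*I)*(p + 5*I)*(p + 6*I)*(I*p + I)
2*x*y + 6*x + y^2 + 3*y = (2*x + y)*(y + 3)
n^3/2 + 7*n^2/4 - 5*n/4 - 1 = (n/2 + 1/4)*(n - 1)*(n + 4)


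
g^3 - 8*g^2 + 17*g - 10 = (g - 5)*(g - 2)*(g - 1)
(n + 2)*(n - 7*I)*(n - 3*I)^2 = n^4 + 2*n^3 - 13*I*n^3 - 51*n^2 - 26*I*n^2 - 102*n + 63*I*n + 126*I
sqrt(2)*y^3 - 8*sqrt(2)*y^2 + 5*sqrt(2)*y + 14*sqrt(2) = (y - 7)*(y - 2)*(sqrt(2)*y + sqrt(2))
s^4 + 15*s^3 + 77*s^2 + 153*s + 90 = (s + 1)*(s + 3)*(s + 5)*(s + 6)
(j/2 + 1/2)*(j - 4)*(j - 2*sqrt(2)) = j^3/2 - 3*j^2/2 - sqrt(2)*j^2 - 2*j + 3*sqrt(2)*j + 4*sqrt(2)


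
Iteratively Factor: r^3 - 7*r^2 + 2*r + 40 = (r + 2)*(r^2 - 9*r + 20) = (r - 5)*(r + 2)*(r - 4)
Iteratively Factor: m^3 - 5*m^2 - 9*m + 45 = (m + 3)*(m^2 - 8*m + 15) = (m - 5)*(m + 3)*(m - 3)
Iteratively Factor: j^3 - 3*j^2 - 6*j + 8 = (j - 4)*(j^2 + j - 2) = (j - 4)*(j + 2)*(j - 1)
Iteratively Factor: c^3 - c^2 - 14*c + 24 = (c - 3)*(c^2 + 2*c - 8) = (c - 3)*(c - 2)*(c + 4)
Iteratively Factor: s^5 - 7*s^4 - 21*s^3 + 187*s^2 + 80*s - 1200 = (s - 4)*(s^4 - 3*s^3 - 33*s^2 + 55*s + 300) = (s - 4)*(s + 3)*(s^3 - 6*s^2 - 15*s + 100) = (s - 5)*(s - 4)*(s + 3)*(s^2 - s - 20) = (s - 5)*(s - 4)*(s + 3)*(s + 4)*(s - 5)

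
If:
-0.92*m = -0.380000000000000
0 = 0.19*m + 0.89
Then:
No Solution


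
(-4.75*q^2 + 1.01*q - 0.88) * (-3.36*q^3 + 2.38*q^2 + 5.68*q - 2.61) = 15.96*q^5 - 14.6986*q^4 - 21.6194*q^3 + 16.0399*q^2 - 7.6345*q + 2.2968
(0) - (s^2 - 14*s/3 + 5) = -s^2 + 14*s/3 - 5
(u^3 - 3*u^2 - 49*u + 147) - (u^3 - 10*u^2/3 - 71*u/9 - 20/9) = u^2/3 - 370*u/9 + 1343/9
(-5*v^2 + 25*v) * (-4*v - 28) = 20*v^3 + 40*v^2 - 700*v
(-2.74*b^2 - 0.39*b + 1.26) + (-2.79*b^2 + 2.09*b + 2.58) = -5.53*b^2 + 1.7*b + 3.84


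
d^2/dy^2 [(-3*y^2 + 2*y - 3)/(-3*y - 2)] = 102/(27*y^3 + 54*y^2 + 36*y + 8)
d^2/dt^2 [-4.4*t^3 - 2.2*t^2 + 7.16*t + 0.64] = -26.4*t - 4.4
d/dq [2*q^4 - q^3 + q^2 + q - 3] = 8*q^3 - 3*q^2 + 2*q + 1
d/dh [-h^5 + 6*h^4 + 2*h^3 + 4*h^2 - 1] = h*(-5*h^3 + 24*h^2 + 6*h + 8)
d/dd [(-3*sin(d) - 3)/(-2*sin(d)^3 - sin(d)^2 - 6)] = 3*(-4*sin(d)^3 - 7*sin(d)^2 - 2*sin(d) + 6)*cos(d)/(2*sin(d)^3 + sin(d)^2 + 6)^2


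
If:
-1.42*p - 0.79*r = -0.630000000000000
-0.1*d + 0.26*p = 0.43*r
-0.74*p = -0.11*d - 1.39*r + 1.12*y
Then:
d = 0.163872832369942 - 5.5028901734104*y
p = 0.347850433526012 - 0.532755298651252*y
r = 0.957610789980732*y + 0.172218208092486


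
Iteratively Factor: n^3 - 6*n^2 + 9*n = (n - 3)*(n^2 - 3*n) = n*(n - 3)*(n - 3)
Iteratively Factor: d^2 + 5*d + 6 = (d + 2)*(d + 3)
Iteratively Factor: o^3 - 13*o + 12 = (o - 1)*(o^2 + o - 12) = (o - 1)*(o + 4)*(o - 3)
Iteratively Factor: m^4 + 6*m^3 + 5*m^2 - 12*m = (m)*(m^3 + 6*m^2 + 5*m - 12) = m*(m - 1)*(m^2 + 7*m + 12) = m*(m - 1)*(m + 4)*(m + 3)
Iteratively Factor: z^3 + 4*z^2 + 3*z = (z)*(z^2 + 4*z + 3) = z*(z + 3)*(z + 1)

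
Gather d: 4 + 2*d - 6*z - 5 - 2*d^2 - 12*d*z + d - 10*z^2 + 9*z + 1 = -2*d^2 + d*(3 - 12*z) - 10*z^2 + 3*z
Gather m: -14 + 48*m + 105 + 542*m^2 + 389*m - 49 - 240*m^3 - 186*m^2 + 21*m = -240*m^3 + 356*m^2 + 458*m + 42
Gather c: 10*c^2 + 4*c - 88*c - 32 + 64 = 10*c^2 - 84*c + 32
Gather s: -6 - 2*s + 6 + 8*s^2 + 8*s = 8*s^2 + 6*s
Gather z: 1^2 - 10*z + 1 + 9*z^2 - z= 9*z^2 - 11*z + 2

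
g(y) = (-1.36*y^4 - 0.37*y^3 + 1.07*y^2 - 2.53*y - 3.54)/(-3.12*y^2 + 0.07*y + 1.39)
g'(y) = (6.24*y - 0.07)*(-1.36*y^4 - 0.37*y^3 + 1.07*y^2 - 2.53*y - 3.54)/(-3.12*y^2 + 0.07*y + 1.39)^2 + (-5.44*y^3 - 1.11*y^2 + 2.14*y - 2.53)/(-3.12*y^2 + 0.07*y + 1.39)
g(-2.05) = 1.24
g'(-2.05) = -1.63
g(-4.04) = 6.30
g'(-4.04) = -3.42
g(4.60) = 9.91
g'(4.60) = 4.07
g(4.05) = 7.81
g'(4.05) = 3.57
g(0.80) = 10.21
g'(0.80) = -83.44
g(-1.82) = 0.89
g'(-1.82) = -1.38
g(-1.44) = 0.47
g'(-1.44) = -0.79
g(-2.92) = 3.02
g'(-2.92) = -2.44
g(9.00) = 36.43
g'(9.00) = 7.96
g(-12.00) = 61.02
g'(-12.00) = -10.34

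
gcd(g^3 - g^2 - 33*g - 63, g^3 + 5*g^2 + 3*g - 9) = g^2 + 6*g + 9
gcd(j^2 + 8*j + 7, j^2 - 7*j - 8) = j + 1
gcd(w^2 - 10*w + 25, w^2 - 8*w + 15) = w - 5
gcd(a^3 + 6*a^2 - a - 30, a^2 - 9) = a + 3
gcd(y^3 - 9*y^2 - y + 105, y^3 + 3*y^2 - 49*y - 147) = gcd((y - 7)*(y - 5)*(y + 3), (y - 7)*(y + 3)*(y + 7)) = y^2 - 4*y - 21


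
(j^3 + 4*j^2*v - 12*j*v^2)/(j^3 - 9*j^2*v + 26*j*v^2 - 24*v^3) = j*(j + 6*v)/(j^2 - 7*j*v + 12*v^2)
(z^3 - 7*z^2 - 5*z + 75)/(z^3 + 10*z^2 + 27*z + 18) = (z^2 - 10*z + 25)/(z^2 + 7*z + 6)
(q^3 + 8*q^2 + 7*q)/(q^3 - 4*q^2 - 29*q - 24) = q*(q + 7)/(q^2 - 5*q - 24)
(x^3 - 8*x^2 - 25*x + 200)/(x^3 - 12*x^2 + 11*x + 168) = (x^2 - 25)/(x^2 - 4*x - 21)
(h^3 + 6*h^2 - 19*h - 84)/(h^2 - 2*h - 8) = (h^2 + 10*h + 21)/(h + 2)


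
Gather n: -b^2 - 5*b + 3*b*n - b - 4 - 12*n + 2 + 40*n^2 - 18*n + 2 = -b^2 - 6*b + 40*n^2 + n*(3*b - 30)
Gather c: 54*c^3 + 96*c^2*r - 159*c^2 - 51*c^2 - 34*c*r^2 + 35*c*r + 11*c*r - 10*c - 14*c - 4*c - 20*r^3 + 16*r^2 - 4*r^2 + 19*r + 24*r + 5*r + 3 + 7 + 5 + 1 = 54*c^3 + c^2*(96*r - 210) + c*(-34*r^2 + 46*r - 28) - 20*r^3 + 12*r^2 + 48*r + 16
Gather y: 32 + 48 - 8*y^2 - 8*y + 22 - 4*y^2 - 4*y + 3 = -12*y^2 - 12*y + 105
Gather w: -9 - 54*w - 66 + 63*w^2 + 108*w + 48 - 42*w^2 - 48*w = 21*w^2 + 6*w - 27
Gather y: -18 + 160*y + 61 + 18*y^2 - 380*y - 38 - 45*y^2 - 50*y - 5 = -27*y^2 - 270*y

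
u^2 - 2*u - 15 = (u - 5)*(u + 3)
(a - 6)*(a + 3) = a^2 - 3*a - 18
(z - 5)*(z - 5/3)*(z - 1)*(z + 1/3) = z^4 - 22*z^3/3 + 112*z^2/9 - 10*z/3 - 25/9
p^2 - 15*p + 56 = (p - 8)*(p - 7)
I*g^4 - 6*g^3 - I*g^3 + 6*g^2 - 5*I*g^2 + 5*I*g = g*(g + I)*(g + 5*I)*(I*g - I)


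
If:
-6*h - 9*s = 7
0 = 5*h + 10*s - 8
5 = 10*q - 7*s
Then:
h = -142/15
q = 328/75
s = 83/15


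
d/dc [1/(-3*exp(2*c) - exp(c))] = (6*exp(c) + 1)*exp(-c)/(3*exp(c) + 1)^2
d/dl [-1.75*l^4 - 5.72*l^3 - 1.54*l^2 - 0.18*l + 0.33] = -7.0*l^3 - 17.16*l^2 - 3.08*l - 0.18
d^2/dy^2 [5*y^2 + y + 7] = 10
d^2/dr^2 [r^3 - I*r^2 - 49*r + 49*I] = 6*r - 2*I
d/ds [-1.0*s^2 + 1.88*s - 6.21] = 1.88 - 2.0*s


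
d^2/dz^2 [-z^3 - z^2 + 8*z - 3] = -6*z - 2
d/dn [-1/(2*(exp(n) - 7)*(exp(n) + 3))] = (exp(n) - 2)*exp(n)/((exp(n) - 7)^2*(exp(n) + 3)^2)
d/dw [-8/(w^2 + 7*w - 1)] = 8*(2*w + 7)/(w^2 + 7*w - 1)^2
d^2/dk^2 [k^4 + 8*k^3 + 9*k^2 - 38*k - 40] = 12*k^2 + 48*k + 18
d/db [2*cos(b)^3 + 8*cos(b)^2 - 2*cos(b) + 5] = 2*(-3*cos(b)^2 - 8*cos(b) + 1)*sin(b)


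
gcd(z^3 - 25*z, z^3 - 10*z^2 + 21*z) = z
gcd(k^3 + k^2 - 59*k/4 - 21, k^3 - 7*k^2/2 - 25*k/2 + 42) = k^2 - k/2 - 14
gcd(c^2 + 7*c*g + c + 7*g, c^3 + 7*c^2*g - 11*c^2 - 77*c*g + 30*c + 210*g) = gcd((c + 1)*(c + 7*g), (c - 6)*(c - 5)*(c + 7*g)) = c + 7*g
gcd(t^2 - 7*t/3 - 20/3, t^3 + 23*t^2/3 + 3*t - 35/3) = t + 5/3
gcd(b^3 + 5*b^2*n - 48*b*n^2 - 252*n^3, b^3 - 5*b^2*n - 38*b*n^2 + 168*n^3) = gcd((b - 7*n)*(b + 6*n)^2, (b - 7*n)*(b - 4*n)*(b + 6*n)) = b^2 - b*n - 42*n^2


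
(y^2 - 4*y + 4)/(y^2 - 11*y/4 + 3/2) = 4*(y - 2)/(4*y - 3)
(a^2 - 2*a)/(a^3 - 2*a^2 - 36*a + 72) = a/(a^2 - 36)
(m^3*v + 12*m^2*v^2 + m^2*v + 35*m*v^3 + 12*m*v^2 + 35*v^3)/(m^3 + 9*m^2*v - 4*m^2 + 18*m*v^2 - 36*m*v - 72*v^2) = v*(m^3 + 12*m^2*v + m^2 + 35*m*v^2 + 12*m*v + 35*v^2)/(m^3 + 9*m^2*v - 4*m^2 + 18*m*v^2 - 36*m*v - 72*v^2)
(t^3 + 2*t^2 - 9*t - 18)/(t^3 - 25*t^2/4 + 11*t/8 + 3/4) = 8*(t^3 + 2*t^2 - 9*t - 18)/(8*t^3 - 50*t^2 + 11*t + 6)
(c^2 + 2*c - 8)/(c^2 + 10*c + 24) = (c - 2)/(c + 6)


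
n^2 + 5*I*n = n*(n + 5*I)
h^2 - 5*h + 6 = (h - 3)*(h - 2)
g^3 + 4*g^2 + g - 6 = (g - 1)*(g + 2)*(g + 3)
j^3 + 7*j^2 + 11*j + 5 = (j + 1)^2*(j + 5)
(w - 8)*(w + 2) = w^2 - 6*w - 16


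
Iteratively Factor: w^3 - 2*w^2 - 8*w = (w - 4)*(w^2 + 2*w) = w*(w - 4)*(w + 2)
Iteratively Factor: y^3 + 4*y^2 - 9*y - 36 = (y - 3)*(y^2 + 7*y + 12) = (y - 3)*(y + 4)*(y + 3)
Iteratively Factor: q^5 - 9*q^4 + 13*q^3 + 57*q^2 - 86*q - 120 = (q + 2)*(q^4 - 11*q^3 + 35*q^2 - 13*q - 60) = (q - 5)*(q + 2)*(q^3 - 6*q^2 + 5*q + 12) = (q - 5)*(q - 4)*(q + 2)*(q^2 - 2*q - 3) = (q - 5)*(q - 4)*(q - 3)*(q + 2)*(q + 1)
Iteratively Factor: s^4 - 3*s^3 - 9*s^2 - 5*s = (s + 1)*(s^3 - 4*s^2 - 5*s) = s*(s + 1)*(s^2 - 4*s - 5) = s*(s - 5)*(s + 1)*(s + 1)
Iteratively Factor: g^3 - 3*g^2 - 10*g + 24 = (g - 2)*(g^2 - g - 12) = (g - 2)*(g + 3)*(g - 4)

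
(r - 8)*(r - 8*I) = r^2 - 8*r - 8*I*r + 64*I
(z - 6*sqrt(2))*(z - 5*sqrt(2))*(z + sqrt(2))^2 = z^4 - 9*sqrt(2)*z^3 + 18*z^2 + 98*sqrt(2)*z + 120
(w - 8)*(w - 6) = w^2 - 14*w + 48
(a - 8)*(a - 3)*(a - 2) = a^3 - 13*a^2 + 46*a - 48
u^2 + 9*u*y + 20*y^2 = (u + 4*y)*(u + 5*y)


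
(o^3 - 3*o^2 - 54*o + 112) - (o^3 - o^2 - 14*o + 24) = -2*o^2 - 40*o + 88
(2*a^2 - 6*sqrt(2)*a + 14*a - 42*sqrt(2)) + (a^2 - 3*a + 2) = 3*a^2 - 6*sqrt(2)*a + 11*a - 42*sqrt(2) + 2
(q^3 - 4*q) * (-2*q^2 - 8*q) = -2*q^5 - 8*q^4 + 8*q^3 + 32*q^2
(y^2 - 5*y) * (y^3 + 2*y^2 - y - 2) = y^5 - 3*y^4 - 11*y^3 + 3*y^2 + 10*y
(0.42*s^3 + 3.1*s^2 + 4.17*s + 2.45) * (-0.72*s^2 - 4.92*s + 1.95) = -0.3024*s^5 - 4.2984*s^4 - 17.4354*s^3 - 16.2354*s^2 - 3.9225*s + 4.7775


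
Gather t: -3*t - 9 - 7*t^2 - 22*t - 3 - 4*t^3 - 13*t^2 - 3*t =-4*t^3 - 20*t^2 - 28*t - 12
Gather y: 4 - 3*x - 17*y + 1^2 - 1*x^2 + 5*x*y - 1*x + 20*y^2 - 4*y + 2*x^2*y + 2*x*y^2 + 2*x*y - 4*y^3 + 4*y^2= -x^2 - 4*x - 4*y^3 + y^2*(2*x + 24) + y*(2*x^2 + 7*x - 21) + 5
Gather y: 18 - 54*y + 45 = 63 - 54*y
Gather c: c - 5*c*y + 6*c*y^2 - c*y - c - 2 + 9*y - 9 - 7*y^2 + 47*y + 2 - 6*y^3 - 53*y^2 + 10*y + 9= c*(6*y^2 - 6*y) - 6*y^3 - 60*y^2 + 66*y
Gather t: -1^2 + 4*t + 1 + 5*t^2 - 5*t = 5*t^2 - t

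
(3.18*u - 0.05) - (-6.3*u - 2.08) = 9.48*u + 2.03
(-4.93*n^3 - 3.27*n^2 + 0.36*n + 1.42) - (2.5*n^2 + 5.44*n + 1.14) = -4.93*n^3 - 5.77*n^2 - 5.08*n + 0.28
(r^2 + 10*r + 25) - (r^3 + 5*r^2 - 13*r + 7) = -r^3 - 4*r^2 + 23*r + 18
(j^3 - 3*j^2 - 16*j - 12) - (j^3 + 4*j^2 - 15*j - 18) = -7*j^2 - j + 6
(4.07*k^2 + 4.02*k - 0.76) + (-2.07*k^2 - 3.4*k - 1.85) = 2.0*k^2 + 0.62*k - 2.61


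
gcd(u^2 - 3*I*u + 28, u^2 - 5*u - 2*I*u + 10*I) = 1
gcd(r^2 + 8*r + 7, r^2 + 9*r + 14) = r + 7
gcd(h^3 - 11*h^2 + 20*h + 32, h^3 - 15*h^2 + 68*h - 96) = h^2 - 12*h + 32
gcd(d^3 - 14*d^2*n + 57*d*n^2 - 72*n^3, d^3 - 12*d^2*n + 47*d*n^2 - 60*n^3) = d - 3*n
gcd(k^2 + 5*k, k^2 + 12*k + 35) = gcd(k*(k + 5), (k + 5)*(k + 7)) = k + 5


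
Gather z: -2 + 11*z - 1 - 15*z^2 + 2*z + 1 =-15*z^2 + 13*z - 2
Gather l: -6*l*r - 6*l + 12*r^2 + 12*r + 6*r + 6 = l*(-6*r - 6) + 12*r^2 + 18*r + 6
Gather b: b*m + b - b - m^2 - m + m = b*m - m^2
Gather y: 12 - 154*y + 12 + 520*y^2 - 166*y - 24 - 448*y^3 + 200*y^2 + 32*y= -448*y^3 + 720*y^2 - 288*y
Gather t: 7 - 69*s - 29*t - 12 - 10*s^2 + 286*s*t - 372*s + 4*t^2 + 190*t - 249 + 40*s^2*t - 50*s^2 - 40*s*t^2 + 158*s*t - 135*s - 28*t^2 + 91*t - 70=-60*s^2 - 576*s + t^2*(-40*s - 24) + t*(40*s^2 + 444*s + 252) - 324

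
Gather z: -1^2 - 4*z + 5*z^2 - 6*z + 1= 5*z^2 - 10*z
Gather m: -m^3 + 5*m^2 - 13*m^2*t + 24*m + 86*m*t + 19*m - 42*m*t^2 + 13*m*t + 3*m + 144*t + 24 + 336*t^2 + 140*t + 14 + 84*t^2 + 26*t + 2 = -m^3 + m^2*(5 - 13*t) + m*(-42*t^2 + 99*t + 46) + 420*t^2 + 310*t + 40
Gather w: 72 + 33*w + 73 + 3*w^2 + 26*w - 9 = 3*w^2 + 59*w + 136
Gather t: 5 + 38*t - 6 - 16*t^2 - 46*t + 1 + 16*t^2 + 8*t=0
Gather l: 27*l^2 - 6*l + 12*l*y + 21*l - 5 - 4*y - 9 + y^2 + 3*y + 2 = 27*l^2 + l*(12*y + 15) + y^2 - y - 12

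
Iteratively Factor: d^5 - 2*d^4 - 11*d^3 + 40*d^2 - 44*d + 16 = (d - 2)*(d^4 - 11*d^2 + 18*d - 8) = (d - 2)*(d - 1)*(d^3 + d^2 - 10*d + 8) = (d - 2)*(d - 1)^2*(d^2 + 2*d - 8) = (d - 2)*(d - 1)^2*(d + 4)*(d - 2)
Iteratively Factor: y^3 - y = (y)*(y^2 - 1) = y*(y - 1)*(y + 1)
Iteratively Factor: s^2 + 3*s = (s + 3)*(s)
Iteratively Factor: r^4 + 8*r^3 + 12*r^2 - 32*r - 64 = (r + 2)*(r^3 + 6*r^2 - 32) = (r + 2)*(r + 4)*(r^2 + 2*r - 8) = (r - 2)*(r + 2)*(r + 4)*(r + 4)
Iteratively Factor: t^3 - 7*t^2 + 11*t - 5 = (t - 1)*(t^2 - 6*t + 5) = (t - 1)^2*(t - 5)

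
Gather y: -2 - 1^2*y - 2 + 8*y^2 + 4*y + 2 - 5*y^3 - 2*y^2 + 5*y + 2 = -5*y^3 + 6*y^2 + 8*y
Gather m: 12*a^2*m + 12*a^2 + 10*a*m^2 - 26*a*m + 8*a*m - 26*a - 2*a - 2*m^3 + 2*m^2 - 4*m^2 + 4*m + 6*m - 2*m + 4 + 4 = 12*a^2 - 28*a - 2*m^3 + m^2*(10*a - 2) + m*(12*a^2 - 18*a + 8) + 8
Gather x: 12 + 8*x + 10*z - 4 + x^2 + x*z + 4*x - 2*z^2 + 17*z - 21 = x^2 + x*(z + 12) - 2*z^2 + 27*z - 13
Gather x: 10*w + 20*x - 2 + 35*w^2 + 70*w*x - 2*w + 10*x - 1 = 35*w^2 + 8*w + x*(70*w + 30) - 3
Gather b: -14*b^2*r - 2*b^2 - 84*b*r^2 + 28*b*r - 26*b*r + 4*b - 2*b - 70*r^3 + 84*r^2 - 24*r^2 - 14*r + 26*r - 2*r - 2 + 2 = b^2*(-14*r - 2) + b*(-84*r^2 + 2*r + 2) - 70*r^3 + 60*r^2 + 10*r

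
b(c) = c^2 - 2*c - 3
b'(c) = 2*c - 2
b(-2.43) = 7.76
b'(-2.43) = -6.86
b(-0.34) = -2.20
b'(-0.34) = -2.68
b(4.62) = 9.10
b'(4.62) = 7.24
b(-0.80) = -0.76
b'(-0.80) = -3.60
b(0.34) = -3.56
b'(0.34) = -1.32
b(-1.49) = 2.20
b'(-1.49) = -4.98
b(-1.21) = 0.88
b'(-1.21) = -4.42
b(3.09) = 0.37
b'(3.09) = 4.18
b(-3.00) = 12.00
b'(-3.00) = -8.00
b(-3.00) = 12.00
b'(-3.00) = -8.00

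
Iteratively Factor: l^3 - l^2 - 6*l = (l - 3)*(l^2 + 2*l) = (l - 3)*(l + 2)*(l)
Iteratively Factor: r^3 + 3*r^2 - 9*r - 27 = (r + 3)*(r^2 - 9) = (r - 3)*(r + 3)*(r + 3)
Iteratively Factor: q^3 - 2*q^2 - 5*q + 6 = (q + 2)*(q^2 - 4*q + 3) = (q - 1)*(q + 2)*(q - 3)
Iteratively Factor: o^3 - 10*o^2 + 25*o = (o)*(o^2 - 10*o + 25) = o*(o - 5)*(o - 5)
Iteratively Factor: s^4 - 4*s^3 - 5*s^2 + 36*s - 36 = (s - 2)*(s^3 - 2*s^2 - 9*s + 18) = (s - 2)*(s + 3)*(s^2 - 5*s + 6) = (s - 2)^2*(s + 3)*(s - 3)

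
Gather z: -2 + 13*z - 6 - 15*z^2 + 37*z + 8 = -15*z^2 + 50*z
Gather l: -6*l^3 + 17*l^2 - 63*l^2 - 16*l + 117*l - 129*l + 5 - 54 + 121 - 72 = -6*l^3 - 46*l^2 - 28*l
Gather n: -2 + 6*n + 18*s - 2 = 6*n + 18*s - 4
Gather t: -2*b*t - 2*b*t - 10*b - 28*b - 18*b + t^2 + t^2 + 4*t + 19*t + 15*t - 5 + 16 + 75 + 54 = -56*b + 2*t^2 + t*(38 - 4*b) + 140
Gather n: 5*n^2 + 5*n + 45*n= 5*n^2 + 50*n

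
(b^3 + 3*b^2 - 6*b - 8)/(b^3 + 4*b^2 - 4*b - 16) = (b + 1)/(b + 2)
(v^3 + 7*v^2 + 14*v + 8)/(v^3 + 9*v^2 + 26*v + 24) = (v + 1)/(v + 3)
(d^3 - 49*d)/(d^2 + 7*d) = d - 7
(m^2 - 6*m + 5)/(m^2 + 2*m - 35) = (m - 1)/(m + 7)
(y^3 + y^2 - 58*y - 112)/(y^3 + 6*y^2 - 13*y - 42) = (y - 8)/(y - 3)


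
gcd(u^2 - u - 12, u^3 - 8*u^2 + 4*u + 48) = u - 4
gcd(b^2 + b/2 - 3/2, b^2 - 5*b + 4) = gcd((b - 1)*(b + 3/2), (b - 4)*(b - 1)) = b - 1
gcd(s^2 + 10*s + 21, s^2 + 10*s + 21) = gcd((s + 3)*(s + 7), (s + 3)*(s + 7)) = s^2 + 10*s + 21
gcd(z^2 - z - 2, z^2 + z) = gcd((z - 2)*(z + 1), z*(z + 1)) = z + 1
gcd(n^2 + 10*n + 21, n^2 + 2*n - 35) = n + 7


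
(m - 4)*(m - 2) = m^2 - 6*m + 8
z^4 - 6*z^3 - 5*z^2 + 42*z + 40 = (z - 5)*(z - 4)*(z + 1)*(z + 2)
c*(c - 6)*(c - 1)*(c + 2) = c^4 - 5*c^3 - 8*c^2 + 12*c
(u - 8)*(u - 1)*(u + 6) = u^3 - 3*u^2 - 46*u + 48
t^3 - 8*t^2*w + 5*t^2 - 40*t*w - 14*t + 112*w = (t - 2)*(t + 7)*(t - 8*w)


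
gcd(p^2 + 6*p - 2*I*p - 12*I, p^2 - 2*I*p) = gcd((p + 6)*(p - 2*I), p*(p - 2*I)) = p - 2*I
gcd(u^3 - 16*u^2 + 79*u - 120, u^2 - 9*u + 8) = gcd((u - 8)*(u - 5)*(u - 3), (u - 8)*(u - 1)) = u - 8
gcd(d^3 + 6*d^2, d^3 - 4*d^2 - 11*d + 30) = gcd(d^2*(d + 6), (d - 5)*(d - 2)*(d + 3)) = 1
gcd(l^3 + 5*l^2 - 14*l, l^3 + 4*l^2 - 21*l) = l^2 + 7*l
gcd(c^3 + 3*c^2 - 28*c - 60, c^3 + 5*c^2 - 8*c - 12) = c + 6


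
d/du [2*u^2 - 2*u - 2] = 4*u - 2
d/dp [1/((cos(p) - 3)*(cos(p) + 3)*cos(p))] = 3*(1 - 3/cos(p)^2)*sin(p)/((cos(p) - 3)^2*(cos(p) + 3)^2)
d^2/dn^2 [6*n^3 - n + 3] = 36*n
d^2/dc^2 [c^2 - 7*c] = 2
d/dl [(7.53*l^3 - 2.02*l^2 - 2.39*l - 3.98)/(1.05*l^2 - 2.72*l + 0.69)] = (7.9065*l^4 - 40.9632*l^3 + 23.591*l^2 + 5.5704*l - 12.4747)/(1.1025*l^4 - 5.712*l^3 + 8.8474*l^2 - 3.7536*l + 0.4761)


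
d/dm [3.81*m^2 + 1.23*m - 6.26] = 7.62*m + 1.23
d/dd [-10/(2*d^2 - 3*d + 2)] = 10*(4*d - 3)/(2*d^2 - 3*d + 2)^2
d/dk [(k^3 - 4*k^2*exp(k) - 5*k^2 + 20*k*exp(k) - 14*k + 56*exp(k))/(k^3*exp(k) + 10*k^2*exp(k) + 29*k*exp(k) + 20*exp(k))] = (-k^6 - 5*k^5 + 4*k^4*exp(k) + 50*k^4 - 40*k^3*exp(k) + 351*k^3 - 484*k^2*exp(k) + 561*k^2 - 1280*k*exp(k) + 80*k - 1224*exp(k) - 280)*exp(-k)/(k^6 + 20*k^5 + 158*k^4 + 620*k^3 + 1241*k^2 + 1160*k + 400)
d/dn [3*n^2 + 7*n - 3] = 6*n + 7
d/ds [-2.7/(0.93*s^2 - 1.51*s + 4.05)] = (5.022*s - 4.077)/(0.93*s^2 - 1.51*s + 4.05)^2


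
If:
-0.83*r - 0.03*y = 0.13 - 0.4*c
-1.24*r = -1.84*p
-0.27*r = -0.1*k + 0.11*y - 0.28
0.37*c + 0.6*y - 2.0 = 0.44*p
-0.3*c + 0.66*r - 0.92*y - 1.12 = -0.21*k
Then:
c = 7.53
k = 6.97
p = 2.33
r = 3.46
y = 0.40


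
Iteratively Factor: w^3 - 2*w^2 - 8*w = (w - 4)*(w^2 + 2*w) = (w - 4)*(w + 2)*(w)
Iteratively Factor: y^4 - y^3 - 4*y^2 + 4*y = (y - 2)*(y^3 + y^2 - 2*y) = (y - 2)*(y - 1)*(y^2 + 2*y) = y*(y - 2)*(y - 1)*(y + 2)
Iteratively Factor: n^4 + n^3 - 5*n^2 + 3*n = (n - 1)*(n^3 + 2*n^2 - 3*n) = (n - 1)*(n + 3)*(n^2 - n) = n*(n - 1)*(n + 3)*(n - 1)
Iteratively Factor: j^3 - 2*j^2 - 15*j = (j)*(j^2 - 2*j - 15) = j*(j + 3)*(j - 5)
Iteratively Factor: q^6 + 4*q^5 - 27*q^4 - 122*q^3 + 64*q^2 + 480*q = (q - 2)*(q^5 + 6*q^4 - 15*q^3 - 152*q^2 - 240*q) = (q - 2)*(q + 4)*(q^4 + 2*q^3 - 23*q^2 - 60*q) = (q - 2)*(q + 3)*(q + 4)*(q^3 - q^2 - 20*q) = q*(q - 2)*(q + 3)*(q + 4)*(q^2 - q - 20) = q*(q - 2)*(q + 3)*(q + 4)^2*(q - 5)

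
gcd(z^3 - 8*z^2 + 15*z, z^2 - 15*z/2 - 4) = 1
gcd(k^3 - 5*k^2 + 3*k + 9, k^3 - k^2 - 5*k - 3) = k^2 - 2*k - 3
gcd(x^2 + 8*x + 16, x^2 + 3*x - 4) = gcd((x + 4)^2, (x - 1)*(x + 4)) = x + 4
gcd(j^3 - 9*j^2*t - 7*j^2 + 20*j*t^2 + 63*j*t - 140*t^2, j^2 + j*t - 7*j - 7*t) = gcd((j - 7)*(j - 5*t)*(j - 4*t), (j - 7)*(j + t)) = j - 7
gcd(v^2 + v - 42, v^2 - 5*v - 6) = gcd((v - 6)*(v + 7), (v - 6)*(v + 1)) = v - 6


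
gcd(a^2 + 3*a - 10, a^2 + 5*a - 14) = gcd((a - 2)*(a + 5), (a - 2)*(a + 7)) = a - 2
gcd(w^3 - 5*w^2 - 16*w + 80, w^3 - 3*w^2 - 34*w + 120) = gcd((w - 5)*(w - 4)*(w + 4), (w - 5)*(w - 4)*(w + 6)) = w^2 - 9*w + 20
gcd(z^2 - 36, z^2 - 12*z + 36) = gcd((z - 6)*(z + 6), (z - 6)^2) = z - 6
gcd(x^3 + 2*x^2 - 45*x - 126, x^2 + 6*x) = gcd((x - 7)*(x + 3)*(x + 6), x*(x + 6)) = x + 6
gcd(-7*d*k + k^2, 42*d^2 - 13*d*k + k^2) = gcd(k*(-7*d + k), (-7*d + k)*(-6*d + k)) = 7*d - k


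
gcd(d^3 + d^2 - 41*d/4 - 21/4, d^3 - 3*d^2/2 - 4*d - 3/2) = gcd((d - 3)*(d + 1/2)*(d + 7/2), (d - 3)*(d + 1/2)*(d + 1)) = d^2 - 5*d/2 - 3/2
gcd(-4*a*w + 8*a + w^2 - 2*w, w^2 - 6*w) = 1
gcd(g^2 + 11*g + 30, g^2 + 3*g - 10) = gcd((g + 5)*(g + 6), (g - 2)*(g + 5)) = g + 5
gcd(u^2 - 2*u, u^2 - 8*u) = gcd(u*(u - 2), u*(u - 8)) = u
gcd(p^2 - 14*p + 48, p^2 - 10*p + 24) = p - 6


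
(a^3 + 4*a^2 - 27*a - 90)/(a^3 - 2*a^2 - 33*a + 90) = (a + 3)/(a - 3)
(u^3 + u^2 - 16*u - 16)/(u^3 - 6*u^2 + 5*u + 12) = (u + 4)/(u - 3)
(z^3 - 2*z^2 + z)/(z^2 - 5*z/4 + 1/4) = 4*z*(z - 1)/(4*z - 1)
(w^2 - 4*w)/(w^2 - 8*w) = (w - 4)/(w - 8)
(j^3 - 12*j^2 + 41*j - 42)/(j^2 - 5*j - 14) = (j^2 - 5*j + 6)/(j + 2)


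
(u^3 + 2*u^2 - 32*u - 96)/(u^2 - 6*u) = u + 8 + 16/u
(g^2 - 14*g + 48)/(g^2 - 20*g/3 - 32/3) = 3*(g - 6)/(3*g + 4)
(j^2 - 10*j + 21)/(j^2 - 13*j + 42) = (j - 3)/(j - 6)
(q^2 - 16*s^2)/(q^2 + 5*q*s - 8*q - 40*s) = (q^2 - 16*s^2)/(q^2 + 5*q*s - 8*q - 40*s)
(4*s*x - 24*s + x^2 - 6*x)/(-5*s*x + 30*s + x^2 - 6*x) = (4*s + x)/(-5*s + x)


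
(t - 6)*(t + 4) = t^2 - 2*t - 24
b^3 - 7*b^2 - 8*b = b*(b - 8)*(b + 1)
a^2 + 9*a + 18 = (a + 3)*(a + 6)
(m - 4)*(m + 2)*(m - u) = m^3 - m^2*u - 2*m^2 + 2*m*u - 8*m + 8*u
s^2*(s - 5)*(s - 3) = s^4 - 8*s^3 + 15*s^2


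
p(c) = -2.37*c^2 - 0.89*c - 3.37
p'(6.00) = -29.33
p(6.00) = -94.03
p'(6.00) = -29.33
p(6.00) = -94.03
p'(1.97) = -10.23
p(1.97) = -14.32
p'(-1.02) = 3.94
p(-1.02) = -4.93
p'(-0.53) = 1.62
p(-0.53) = -3.56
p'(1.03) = -5.77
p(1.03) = -6.80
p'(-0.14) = -0.23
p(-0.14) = -3.29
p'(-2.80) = 12.38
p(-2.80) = -19.46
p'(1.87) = -9.75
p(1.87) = -13.32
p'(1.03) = -5.77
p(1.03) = -6.80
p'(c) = -4.74*c - 0.89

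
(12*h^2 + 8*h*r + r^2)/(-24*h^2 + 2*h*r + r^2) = (2*h + r)/(-4*h + r)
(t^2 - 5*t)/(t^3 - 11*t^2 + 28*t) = (t - 5)/(t^2 - 11*t + 28)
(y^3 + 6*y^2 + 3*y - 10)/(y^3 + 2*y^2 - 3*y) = (y^2 + 7*y + 10)/(y*(y + 3))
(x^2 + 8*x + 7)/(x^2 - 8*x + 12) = (x^2 + 8*x + 7)/(x^2 - 8*x + 12)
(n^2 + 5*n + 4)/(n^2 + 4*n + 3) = (n + 4)/(n + 3)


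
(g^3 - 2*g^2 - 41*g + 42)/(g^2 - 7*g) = g + 5 - 6/g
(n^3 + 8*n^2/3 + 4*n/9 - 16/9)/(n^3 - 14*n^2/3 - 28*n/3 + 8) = (n + 4/3)/(n - 6)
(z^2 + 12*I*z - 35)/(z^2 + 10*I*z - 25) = (z + 7*I)/(z + 5*I)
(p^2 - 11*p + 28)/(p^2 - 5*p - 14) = (p - 4)/(p + 2)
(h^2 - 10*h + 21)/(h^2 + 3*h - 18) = (h - 7)/(h + 6)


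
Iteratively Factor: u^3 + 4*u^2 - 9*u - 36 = (u + 3)*(u^2 + u - 12) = (u + 3)*(u + 4)*(u - 3)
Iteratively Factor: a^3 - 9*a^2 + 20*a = (a)*(a^2 - 9*a + 20) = a*(a - 5)*(a - 4)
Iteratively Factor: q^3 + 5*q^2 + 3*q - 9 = (q - 1)*(q^2 + 6*q + 9) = (q - 1)*(q + 3)*(q + 3)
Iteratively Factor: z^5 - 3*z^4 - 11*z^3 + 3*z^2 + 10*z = (z + 1)*(z^4 - 4*z^3 - 7*z^2 + 10*z) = (z - 1)*(z + 1)*(z^3 - 3*z^2 - 10*z) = (z - 5)*(z - 1)*(z + 1)*(z^2 + 2*z) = (z - 5)*(z - 1)*(z + 1)*(z + 2)*(z)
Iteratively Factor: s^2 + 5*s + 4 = (s + 4)*(s + 1)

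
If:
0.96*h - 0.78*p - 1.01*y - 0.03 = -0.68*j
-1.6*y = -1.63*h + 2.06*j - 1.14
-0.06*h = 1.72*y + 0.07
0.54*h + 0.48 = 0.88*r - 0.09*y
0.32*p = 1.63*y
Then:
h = -0.34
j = 0.31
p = -0.15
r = 0.34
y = -0.03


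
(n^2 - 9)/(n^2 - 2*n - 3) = (n + 3)/(n + 1)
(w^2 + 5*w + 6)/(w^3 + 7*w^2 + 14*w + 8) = (w + 3)/(w^2 + 5*w + 4)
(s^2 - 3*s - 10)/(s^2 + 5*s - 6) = (s^2 - 3*s - 10)/(s^2 + 5*s - 6)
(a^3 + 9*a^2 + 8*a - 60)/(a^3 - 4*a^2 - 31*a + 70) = (a + 6)/(a - 7)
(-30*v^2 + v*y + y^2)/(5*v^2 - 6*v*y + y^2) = (6*v + y)/(-v + y)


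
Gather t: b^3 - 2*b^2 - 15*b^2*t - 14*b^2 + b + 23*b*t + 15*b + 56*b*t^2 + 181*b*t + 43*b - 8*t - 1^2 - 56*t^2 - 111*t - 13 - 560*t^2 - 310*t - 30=b^3 - 16*b^2 + 59*b + t^2*(56*b - 616) + t*(-15*b^2 + 204*b - 429) - 44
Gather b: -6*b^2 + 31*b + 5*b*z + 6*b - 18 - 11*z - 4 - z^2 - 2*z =-6*b^2 + b*(5*z + 37) - z^2 - 13*z - 22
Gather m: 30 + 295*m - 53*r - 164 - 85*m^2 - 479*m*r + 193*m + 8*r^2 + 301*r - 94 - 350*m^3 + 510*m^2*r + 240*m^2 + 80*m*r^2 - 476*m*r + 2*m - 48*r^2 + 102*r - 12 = -350*m^3 + m^2*(510*r + 155) + m*(80*r^2 - 955*r + 490) - 40*r^2 + 350*r - 240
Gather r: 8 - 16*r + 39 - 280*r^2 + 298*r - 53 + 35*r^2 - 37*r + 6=-245*r^2 + 245*r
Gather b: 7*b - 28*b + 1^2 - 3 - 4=-21*b - 6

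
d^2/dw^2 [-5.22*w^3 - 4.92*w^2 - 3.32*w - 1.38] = -31.32*w - 9.84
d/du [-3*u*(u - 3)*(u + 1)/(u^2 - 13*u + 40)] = 3*(-u^4 + 26*u^3 - 149*u^2 + 160*u + 120)/(u^4 - 26*u^3 + 249*u^2 - 1040*u + 1600)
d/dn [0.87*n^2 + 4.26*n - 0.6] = 1.74*n + 4.26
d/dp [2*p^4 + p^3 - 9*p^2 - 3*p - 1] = 8*p^3 + 3*p^2 - 18*p - 3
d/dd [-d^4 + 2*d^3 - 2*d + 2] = -4*d^3 + 6*d^2 - 2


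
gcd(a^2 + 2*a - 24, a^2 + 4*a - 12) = a + 6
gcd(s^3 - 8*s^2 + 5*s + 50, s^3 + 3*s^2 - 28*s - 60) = s^2 - 3*s - 10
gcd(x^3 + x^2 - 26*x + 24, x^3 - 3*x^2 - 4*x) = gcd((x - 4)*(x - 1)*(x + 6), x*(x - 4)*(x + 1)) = x - 4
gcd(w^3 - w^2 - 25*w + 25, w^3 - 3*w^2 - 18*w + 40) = w - 5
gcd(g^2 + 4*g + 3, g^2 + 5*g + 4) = g + 1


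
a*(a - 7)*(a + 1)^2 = a^4 - 5*a^3 - 13*a^2 - 7*a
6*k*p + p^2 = p*(6*k + p)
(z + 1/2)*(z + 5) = z^2 + 11*z/2 + 5/2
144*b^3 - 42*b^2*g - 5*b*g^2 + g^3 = (-8*b + g)*(-3*b + g)*(6*b + g)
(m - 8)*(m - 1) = m^2 - 9*m + 8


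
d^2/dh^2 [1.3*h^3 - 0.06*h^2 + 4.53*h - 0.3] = 7.8*h - 0.12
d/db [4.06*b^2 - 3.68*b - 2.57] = 8.12*b - 3.68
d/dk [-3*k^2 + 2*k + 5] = 2 - 6*k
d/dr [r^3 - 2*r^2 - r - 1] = 3*r^2 - 4*r - 1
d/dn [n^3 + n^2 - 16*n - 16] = 3*n^2 + 2*n - 16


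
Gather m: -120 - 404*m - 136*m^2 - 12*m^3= -12*m^3 - 136*m^2 - 404*m - 120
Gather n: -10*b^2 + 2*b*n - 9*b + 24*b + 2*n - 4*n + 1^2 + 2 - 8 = -10*b^2 + 15*b + n*(2*b - 2) - 5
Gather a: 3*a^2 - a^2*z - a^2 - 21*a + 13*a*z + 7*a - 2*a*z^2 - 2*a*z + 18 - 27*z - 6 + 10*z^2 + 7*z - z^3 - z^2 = a^2*(2 - z) + a*(-2*z^2 + 11*z - 14) - z^3 + 9*z^2 - 20*z + 12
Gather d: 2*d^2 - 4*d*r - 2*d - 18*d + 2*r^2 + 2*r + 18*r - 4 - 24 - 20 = 2*d^2 + d*(-4*r - 20) + 2*r^2 + 20*r - 48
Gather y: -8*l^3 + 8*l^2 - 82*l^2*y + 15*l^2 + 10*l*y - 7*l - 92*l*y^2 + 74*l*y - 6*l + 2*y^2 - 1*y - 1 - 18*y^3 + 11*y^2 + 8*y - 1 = -8*l^3 + 23*l^2 - 13*l - 18*y^3 + y^2*(13 - 92*l) + y*(-82*l^2 + 84*l + 7) - 2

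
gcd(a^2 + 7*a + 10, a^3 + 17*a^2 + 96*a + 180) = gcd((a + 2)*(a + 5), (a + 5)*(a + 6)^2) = a + 5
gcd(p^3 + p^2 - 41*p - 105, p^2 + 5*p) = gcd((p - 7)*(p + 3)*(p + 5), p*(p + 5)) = p + 5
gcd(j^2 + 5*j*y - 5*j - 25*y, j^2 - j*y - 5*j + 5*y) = j - 5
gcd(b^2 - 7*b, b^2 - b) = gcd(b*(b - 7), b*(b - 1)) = b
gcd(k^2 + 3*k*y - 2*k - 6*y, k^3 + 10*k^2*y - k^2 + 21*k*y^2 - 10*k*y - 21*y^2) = k + 3*y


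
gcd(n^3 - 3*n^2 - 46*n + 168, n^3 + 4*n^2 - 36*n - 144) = n - 6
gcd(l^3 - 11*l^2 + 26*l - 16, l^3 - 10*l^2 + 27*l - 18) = l - 1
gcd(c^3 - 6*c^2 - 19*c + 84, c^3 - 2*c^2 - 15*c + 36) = c^2 + c - 12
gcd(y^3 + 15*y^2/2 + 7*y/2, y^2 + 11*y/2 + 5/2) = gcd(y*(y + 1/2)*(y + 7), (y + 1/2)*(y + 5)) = y + 1/2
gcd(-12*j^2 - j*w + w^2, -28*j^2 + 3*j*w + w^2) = -4*j + w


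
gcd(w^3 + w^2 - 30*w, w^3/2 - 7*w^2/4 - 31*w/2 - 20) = 1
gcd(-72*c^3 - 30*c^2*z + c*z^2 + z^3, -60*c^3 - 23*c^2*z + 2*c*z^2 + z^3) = 12*c^2 + 7*c*z + z^2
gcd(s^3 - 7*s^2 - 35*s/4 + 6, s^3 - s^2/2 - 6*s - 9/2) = s + 3/2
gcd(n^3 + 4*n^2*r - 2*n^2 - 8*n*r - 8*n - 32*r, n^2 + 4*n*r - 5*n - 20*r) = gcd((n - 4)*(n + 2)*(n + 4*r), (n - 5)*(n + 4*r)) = n + 4*r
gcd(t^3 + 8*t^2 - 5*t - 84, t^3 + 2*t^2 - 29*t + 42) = t^2 + 4*t - 21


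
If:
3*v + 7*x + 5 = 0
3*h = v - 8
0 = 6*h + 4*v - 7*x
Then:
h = -61/27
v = 11/9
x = -26/21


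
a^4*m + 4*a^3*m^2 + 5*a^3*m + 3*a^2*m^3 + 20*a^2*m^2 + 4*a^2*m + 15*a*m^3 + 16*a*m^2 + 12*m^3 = (a + 4)*(a + m)*(a + 3*m)*(a*m + m)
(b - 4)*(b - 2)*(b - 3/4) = b^3 - 27*b^2/4 + 25*b/2 - 6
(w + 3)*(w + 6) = w^2 + 9*w + 18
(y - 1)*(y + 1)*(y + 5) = y^3 + 5*y^2 - y - 5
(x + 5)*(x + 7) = x^2 + 12*x + 35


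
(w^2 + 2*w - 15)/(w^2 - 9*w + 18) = (w + 5)/(w - 6)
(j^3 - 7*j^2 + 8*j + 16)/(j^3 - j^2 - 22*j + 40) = (j^2 - 3*j - 4)/(j^2 + 3*j - 10)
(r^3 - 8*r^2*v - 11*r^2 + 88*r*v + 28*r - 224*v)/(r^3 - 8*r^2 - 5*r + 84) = (r - 8*v)/(r + 3)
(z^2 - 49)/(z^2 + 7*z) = (z - 7)/z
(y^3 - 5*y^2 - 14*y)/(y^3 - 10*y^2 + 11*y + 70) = y/(y - 5)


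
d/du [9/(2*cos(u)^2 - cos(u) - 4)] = 9*(4*cos(u) - 1)*sin(u)/(cos(u) - cos(2*u) + 3)^2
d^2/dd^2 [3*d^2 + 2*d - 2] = 6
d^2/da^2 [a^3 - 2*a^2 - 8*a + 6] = 6*a - 4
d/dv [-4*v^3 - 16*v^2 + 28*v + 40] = -12*v^2 - 32*v + 28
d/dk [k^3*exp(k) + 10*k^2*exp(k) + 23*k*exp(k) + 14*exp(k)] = (k^3 + 13*k^2 + 43*k + 37)*exp(k)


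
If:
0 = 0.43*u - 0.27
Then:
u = 0.63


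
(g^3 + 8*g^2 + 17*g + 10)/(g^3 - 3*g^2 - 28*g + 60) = (g^2 + 3*g + 2)/(g^2 - 8*g + 12)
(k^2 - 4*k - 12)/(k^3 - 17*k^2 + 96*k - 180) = (k + 2)/(k^2 - 11*k + 30)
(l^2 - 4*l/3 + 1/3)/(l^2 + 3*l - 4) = (l - 1/3)/(l + 4)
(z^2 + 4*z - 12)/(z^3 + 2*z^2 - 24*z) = (z - 2)/(z*(z - 4))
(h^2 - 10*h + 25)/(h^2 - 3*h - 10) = (h - 5)/(h + 2)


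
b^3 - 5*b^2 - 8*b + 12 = (b - 6)*(b - 1)*(b + 2)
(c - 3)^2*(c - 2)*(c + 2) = c^4 - 6*c^3 + 5*c^2 + 24*c - 36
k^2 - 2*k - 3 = (k - 3)*(k + 1)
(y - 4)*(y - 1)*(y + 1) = y^3 - 4*y^2 - y + 4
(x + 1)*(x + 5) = x^2 + 6*x + 5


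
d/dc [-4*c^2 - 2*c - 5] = -8*c - 2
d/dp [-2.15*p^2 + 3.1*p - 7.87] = 3.1 - 4.3*p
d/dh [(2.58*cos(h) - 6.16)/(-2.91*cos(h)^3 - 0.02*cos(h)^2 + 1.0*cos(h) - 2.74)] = (-15.0156*cos(h)^3 + 53.7252*cos(h)^2 + 0.2464*cos(h) + 0.9092)*sin(h)/(8.4681*cos(h)^6 + 0.1164*cos(h)^5 - 5.8196*cos(h)^4 + 15.9068*cos(h)^3 + 1.1096*cos(h)^2 - 5.48*cos(h) + 7.5076)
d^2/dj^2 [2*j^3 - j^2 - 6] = 12*j - 2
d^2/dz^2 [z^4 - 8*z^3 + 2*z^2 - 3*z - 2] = 12*z^2 - 48*z + 4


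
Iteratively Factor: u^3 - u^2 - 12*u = (u)*(u^2 - u - 12) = u*(u + 3)*(u - 4)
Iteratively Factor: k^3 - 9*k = (k - 3)*(k^2 + 3*k) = (k - 3)*(k + 3)*(k)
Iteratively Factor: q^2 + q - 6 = (q - 2)*(q + 3)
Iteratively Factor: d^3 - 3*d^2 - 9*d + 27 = (d - 3)*(d^2 - 9) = (d - 3)*(d + 3)*(d - 3)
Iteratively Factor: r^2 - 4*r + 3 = (r - 3)*(r - 1)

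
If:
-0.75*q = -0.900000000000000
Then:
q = 1.20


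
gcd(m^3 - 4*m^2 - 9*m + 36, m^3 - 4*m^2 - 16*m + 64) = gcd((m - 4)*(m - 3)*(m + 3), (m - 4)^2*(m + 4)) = m - 4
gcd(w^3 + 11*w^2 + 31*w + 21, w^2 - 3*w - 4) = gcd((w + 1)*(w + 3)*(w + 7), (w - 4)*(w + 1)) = w + 1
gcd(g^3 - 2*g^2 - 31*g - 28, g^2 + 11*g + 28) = g + 4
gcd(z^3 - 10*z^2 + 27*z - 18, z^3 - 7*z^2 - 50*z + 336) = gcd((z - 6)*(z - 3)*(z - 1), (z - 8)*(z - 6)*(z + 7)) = z - 6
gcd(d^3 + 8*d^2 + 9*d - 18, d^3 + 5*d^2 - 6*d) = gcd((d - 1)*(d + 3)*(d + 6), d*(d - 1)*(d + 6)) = d^2 + 5*d - 6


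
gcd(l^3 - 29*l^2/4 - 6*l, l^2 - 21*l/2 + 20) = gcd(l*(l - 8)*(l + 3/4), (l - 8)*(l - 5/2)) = l - 8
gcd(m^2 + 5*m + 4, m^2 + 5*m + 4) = m^2 + 5*m + 4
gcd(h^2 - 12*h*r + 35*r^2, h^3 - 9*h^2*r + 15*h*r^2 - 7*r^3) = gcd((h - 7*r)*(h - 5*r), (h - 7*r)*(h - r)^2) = -h + 7*r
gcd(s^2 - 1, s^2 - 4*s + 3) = s - 1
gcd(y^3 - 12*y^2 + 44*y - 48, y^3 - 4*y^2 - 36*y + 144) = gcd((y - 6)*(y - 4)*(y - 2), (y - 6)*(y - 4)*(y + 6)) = y^2 - 10*y + 24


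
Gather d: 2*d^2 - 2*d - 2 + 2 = 2*d^2 - 2*d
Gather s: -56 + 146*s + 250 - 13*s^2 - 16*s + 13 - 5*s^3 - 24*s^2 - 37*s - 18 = -5*s^3 - 37*s^2 + 93*s + 189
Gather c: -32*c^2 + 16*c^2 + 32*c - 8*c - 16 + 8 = -16*c^2 + 24*c - 8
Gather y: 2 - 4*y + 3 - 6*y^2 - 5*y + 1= -6*y^2 - 9*y + 6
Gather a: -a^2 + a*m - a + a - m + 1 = -a^2 + a*m - m + 1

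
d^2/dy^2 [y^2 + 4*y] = 2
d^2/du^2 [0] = 0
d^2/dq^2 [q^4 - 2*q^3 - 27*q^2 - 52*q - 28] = 12*q^2 - 12*q - 54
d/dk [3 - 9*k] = -9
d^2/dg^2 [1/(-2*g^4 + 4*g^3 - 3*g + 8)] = 2*(12*g*(g - 1)*(2*g^4 - 4*g^3 + 3*g - 8) - (8*g^3 - 12*g^2 + 3)^2)/(2*g^4 - 4*g^3 + 3*g - 8)^3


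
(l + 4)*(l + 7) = l^2 + 11*l + 28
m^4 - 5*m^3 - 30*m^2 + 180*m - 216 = (m - 6)*(m - 3)*(m - 2)*(m + 6)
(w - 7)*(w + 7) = w^2 - 49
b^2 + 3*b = b*(b + 3)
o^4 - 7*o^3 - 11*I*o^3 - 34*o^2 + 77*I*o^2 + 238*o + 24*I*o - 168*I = (o - 7)*(o - 6*I)*(o - 4*I)*(o - I)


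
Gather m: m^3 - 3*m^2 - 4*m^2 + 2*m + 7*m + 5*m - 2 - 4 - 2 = m^3 - 7*m^2 + 14*m - 8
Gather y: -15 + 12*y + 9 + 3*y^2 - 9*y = 3*y^2 + 3*y - 6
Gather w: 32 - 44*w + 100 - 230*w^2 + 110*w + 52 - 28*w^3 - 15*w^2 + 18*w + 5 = -28*w^3 - 245*w^2 + 84*w + 189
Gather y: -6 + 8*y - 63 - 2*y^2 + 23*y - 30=-2*y^2 + 31*y - 99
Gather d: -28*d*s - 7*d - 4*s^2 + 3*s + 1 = d*(-28*s - 7) - 4*s^2 + 3*s + 1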